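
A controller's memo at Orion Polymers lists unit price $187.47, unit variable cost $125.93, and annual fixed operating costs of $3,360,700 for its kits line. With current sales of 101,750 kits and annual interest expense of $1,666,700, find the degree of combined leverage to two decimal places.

5.07

Contribution at this volume is 101,750 × $61.54 = $6,261,695.00.
Operating income = contribution − fixed costs = $6,261,695.00 − $3,360,700 = $2,900,995.00. Interest = $1,666,700.00.
DOL = $6,261,695.00 ÷ $2,900,995.00 = 2.1585; DFL = $2,900,995.00 ÷ $1,234,295.00 = 2.3503.
Combined leverage = 2.1585 × 2.3503 = 5.0731.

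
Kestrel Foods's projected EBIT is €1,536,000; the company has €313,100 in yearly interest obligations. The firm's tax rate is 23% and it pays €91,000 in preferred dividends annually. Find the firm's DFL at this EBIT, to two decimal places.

Annual interest charges come to €313,100.00.
Pre-tax preferred-dividend burden = €91,000 ÷ (1 − 0.23) = €118,181.82.
DFL = EBIT ÷ [EBIT − I − D_p/(1−t)] = €1,536,000 ÷ [€1,536,000 − €313,100.00 − €118,181.82] = €1,536,000 ÷ €1,104,718.18 = 1.3904.

1.39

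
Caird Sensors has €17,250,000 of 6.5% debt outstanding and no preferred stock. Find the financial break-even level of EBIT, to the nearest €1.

Annual interest = 6.5% × €17,250,000 = €1,121,250.00.
With no preferred dividends, EPS = 0 when EBIT exactly covers interest, so the financial break-even EBIT is €1,121,250.00.

€1,121,250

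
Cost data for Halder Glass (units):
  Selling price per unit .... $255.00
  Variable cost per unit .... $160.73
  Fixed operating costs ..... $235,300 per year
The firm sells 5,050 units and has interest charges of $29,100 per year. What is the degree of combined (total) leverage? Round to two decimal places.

2.25

Total contribution margin = 5,050 × $94.27 = $476,063.50.
Subtracting fixed costs: EBIT = $476,063.50 − $235,300 = $240,763.50. Interest = $29,100.00, so EBIT − I = $211,663.50.
DCL = contribution ÷ (EBIT − I) = $476,063.50 ÷ $211,663.50 = 2.2492.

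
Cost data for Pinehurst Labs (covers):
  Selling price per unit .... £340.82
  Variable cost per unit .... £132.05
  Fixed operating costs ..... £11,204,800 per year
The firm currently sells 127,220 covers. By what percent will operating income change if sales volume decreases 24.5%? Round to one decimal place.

Total contribution margin = 127,220 × £208.77 = £26,559,719.40.
Subtracting fixed costs: EBIT = £26,559,719.40 − £11,204,800 = £15,354,919.40.
Degree of operating leverage = £26,559,719.40 / £15,354,919.40 = 1.7297.
Operating income changes by 1.7297 × -24.5% = -42.4%.

-42.4%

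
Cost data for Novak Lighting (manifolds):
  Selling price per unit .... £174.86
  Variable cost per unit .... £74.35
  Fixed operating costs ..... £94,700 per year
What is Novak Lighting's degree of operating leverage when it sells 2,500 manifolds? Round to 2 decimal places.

1.60

Total contribution margin = 2,500 × £100.51 = £251,275.00.
Operating income = contribution − fixed costs = £251,275.00 − £94,700 = £156,575.00.
Degree of operating leverage = £251,275.00 / £156,575.00 = 1.6048.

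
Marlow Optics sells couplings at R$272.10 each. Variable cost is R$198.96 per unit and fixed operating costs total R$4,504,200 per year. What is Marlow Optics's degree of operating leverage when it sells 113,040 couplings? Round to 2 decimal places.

Total contribution margin = 113,040 × R$73.14 = R$8,267,745.60.
EBIT = R$8,267,745.60 − R$4,504,200 = R$3,763,545.60.
Degree of operating leverage = R$8,267,745.60 / R$3,763,545.60 = 2.1968.

2.20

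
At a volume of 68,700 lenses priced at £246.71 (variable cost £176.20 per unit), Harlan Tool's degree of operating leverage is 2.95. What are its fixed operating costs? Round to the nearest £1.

£3,201,991

Total contribution margin = 68,700 × £70.51 = £4,844,037.00.
Since DOL = CM ÷ EBIT, EBIT = £4,844,037.00 ÷ 2.95 = £1,642,046.44.
And FC = contribution − EBIT = £4,844,037.00 − £1,642,046.44 = £3,201,991.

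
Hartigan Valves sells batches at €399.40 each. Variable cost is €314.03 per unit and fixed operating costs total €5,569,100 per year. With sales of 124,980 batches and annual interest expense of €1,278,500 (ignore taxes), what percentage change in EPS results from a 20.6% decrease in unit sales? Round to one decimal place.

Total contribution margin = 124,980 × €85.37 = €10,669,542.60.
Subtracting fixed costs: EBIT = €10,669,542.60 − €5,569,100 = €5,100,442.60.
Interest = €1,278,500.00, so EBIT − I = €3,821,942.60.
Degree of combined leverage = contribution ÷ (EBIT − I) = €10,669,542.60 ÷ €3,821,942.60 = 2.7917.
EPS therefore changes by 2.7917 × (-20.6%) = -57.5%.

-57.5%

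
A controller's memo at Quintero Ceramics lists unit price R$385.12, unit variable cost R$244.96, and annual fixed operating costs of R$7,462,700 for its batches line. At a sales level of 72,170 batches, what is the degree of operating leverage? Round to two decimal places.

3.81

Total contribution margin = 72,170 × R$140.16 = R$10,115,347.20.
Operating income = contribution − fixed costs = R$10,115,347.20 − R$7,462,700 = R$2,652,647.20.
Degree of operating leverage = R$10,115,347.20 / R$2,652,647.20 = 3.8133.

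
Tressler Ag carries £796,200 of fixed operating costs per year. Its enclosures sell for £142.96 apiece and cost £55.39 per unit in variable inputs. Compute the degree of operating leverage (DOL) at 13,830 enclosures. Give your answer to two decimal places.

2.92

Total contribution margin = 13,830 × £87.57 = £1,211,093.10.
EBIT = £1,211,093.10 − £796,200 = £414,893.10.
DOL = contribution ÷ EBIT = £1,211,093.10 ÷ £414,893.10 = 2.9190.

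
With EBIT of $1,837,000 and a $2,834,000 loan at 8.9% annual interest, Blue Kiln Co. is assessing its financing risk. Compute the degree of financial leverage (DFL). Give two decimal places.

Interest = $252,226.00.
Degree of financial leverage = EBIT / (EBIT − interest) = $1,837,000 / $1,584,774.00 = 1.1592.

1.16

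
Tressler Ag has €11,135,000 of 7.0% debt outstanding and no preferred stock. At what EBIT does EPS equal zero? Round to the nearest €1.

€779,450

Annual interest = 7.0% × €11,135,000 = €779,450.00.
With no preferred dividends, EPS = 0 when EBIT exactly covers interest, so the financial break-even EBIT is €779,450.00.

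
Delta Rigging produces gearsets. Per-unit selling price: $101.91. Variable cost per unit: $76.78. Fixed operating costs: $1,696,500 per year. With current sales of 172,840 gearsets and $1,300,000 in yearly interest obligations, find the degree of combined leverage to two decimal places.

At 172,840 units, contribution = 172,840 × $25.13 = $4,343,469.20.
Operating income = contribution − fixed costs = $4,343,469.20 − $1,696,500 = $2,646,969.20. Interest = $1,300,000.00, so EBIT − I = $1,346,969.20.
DCL = contribution ÷ (EBIT − I) = $4,343,469.20 ÷ $1,346,969.20 = 3.2246.

3.22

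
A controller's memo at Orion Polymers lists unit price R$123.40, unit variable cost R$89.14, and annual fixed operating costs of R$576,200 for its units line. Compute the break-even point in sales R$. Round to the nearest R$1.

Contribution margin per unit = R$123.40 − R$89.14 = R$34.26, a CM ratio of R$34.26 ÷ R$123.40 = 0.2776.
Break-even revenue = fixed costs × price ÷ CM = R$576,200 × R$123.40 ÷ R$34.26 = R$2,075,396.

R$2,075,396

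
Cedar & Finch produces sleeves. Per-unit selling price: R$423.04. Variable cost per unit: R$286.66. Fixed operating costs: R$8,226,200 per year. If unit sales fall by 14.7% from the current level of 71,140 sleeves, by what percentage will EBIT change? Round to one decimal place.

Contribution at this volume is 71,140 × R$136.38 = R$9,702,073.20.
Subtracting fixed costs: EBIT = R$9,702,073.20 − R$8,226,200 = R$1,475,873.20.
Degree of operating leverage = R$9,702,073.20 / R$1,475,873.20 = 6.5738.
%ΔEBIT = DOL × %ΔSales = 6.5738 × -14.7% = -96.6%.

-96.6%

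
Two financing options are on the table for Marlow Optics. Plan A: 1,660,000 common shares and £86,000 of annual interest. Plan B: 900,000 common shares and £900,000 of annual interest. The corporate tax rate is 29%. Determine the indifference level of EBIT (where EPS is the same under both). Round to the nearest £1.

£1,863,947

At indifference, (EBIT − 86,000)(1 − t)/1,660,000 = (EBIT − 900,000)(1 − t)/900,000.
Cancelling (1 − t) and cross-multiplying: 900,000·(EBIT − 86,000) = 1,660,000·(EBIT − 900,000).
Solving, EBIT = (900,000·1,660,000 − 86,000·900,000) / (1,660,000 − 900,000) = 1,416,600,000,000 / 760,000 = 1,863,947.37.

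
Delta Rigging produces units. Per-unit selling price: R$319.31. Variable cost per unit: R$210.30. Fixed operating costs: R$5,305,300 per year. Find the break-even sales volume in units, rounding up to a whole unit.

Unit CM = price − variable cost = R$319.31 − R$210.30 = R$109.01.
Break-even volume = fixed costs ÷ CM per unit = R$5,305,300 ÷ R$109.01 = 48,668.01, so 48,669 units.

48,669 units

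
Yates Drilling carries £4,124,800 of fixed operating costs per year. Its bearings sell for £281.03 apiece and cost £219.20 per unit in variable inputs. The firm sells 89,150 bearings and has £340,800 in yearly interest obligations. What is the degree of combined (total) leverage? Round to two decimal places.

Contribution at this volume is 89,150 × £61.83 = £5,512,144.50.
Operating income = contribution − fixed costs = £5,512,144.50 − £4,124,800 = £1,387,344.50. Interest = £340,800.00, so EBIT − I = £1,046,544.50.
DCL = contribution ÷ (EBIT − I) = £5,512,144.50 ÷ £1,046,544.50 = 5.2670.

5.27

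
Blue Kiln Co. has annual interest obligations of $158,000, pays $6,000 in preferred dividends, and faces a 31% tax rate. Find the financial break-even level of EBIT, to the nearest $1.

Grossing the preferred dividend up to pre-tax terms: $6,000 / (1 − 0.31) = $8,695.65.
EPS = 0 when EBIT covers interest plus the pre-tax preferred burden: $158,000 + $8,695.65 = $166,695.65.

$166,696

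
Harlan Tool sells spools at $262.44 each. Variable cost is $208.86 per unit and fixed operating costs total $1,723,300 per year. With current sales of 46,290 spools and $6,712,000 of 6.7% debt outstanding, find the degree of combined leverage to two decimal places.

8.07

Contribution at this volume is 46,290 × $53.58 = $2,480,218.20.
Subtracting fixed costs: EBIT = $2,480,218.20 − $1,723,300 = $756,918.20. Interest = $449,704.00, so EBIT − I = $307,214.20.
DCL = contribution ÷ (EBIT − I) = $2,480,218.20 ÷ $307,214.20 = 8.0733.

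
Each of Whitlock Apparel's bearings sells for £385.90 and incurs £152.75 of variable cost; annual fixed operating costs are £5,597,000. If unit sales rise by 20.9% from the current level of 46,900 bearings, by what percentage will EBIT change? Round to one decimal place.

+42.8%

Total contribution margin = 46,900 × £233.15 = £10,934,735.00.
Operating income = contribution − fixed costs = £10,934,735.00 − £5,597,000 = £5,337,735.00.
DOL = contribution ÷ EBIT = £10,934,735.00 ÷ £5,337,735.00 = 2.0486.
Operating income changes by 2.0486 × +20.9% = +42.8%.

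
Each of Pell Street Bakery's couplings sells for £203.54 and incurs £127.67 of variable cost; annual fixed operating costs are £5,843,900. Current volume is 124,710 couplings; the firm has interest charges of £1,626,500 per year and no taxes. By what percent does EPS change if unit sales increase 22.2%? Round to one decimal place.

Contribution at this volume is 124,710 × £75.87 = £9,461,747.70.
Operating income = contribution − fixed costs = £9,461,747.70 − £5,843,900 = £3,617,847.70.
Interest = £1,626,500.00, so EBIT − I = £1,991,347.70.
Degree of combined leverage = contribution ÷ (EBIT − I) = £9,461,747.70 ÷ £1,991,347.70 = 4.7514.
EPS therefore changes by 4.7514 × (+22.2%) = +105.5%.

+105.5%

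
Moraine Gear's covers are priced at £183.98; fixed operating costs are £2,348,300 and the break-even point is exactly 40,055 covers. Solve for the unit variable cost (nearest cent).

£125.35

Contribution per unit must be FC / Q = £2,348,300 / 40,055 = £58.6269.
Hence VC = price − CM = £183.98 − £58.6269 = £125.35.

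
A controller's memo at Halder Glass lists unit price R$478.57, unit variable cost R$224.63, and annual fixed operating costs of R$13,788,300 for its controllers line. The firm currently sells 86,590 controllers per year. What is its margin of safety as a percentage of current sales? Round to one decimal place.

37.3%

Contribution margin per unit = R$478.57 − R$224.63 = R$253.94. Break-even units = R$13,788,300 ÷ R$253.94 = 54,297.47; break-even revenue = 54,297.47 × R$478.57 = R$25,985,141.10.
Current sales = 86,590 × R$478.57 = R$41,439,376.30.
Margin of safety = (R$41,439,376.30 − R$25,985,141.10) ÷ R$41,439,376.30 = 37.3%.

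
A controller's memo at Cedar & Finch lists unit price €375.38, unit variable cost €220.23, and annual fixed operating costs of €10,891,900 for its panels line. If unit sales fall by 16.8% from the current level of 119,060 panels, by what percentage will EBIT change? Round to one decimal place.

-40.9%

Contribution at this volume is 119,060 × €155.15 = €18,472,159.00.
Operating income = contribution − fixed costs = €18,472,159.00 − €10,891,900 = €7,580,259.00.
Degree of operating leverage = €18,472,159.00 / €7,580,259.00 = 2.4369.
%ΔEBIT = DOL × %ΔSales = 2.4369 × -16.8% = -40.9%.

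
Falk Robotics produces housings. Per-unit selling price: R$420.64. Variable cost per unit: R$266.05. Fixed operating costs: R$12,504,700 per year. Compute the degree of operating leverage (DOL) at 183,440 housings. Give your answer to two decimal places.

At 183,440 units, contribution = 183,440 × R$154.59 = R$28,357,989.60.
Operating income = contribution − fixed costs = R$28,357,989.60 − R$12,504,700 = R$15,853,289.60.
DOL = contribution ÷ EBIT = R$28,357,989.60 ÷ R$15,853,289.60 = 1.7888.

1.79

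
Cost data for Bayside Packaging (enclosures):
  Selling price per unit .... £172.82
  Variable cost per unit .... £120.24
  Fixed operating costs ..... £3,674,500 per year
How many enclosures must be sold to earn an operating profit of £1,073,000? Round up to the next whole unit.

90,291 enclosures

Unit CM = price − variable cost = £172.82 − £120.24 = £52.58.
Required volume = (fixed costs + target profit) ÷ CM = (£3,674,500 + £1,073,000) ÷ £52.58 = 90,290.99, so 90,291 enclosures.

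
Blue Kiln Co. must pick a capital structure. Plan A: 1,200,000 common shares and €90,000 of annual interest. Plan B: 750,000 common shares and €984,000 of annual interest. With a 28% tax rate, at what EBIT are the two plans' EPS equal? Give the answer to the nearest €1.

€2,474,000

Set EPS_A = EPS_B: (EBIT − €90,000)(1 − 0.28) ÷ 1,200,000 = (EBIT − €984,000)(1 − 0.28) ÷ 750,000.
The (1 − t) factor cancels: (EBIT − 90,000) × 750,000 = (EBIT − 984,000) × 1,200,000.
EBIT × (1,200,000 − 750,000) = 984,000 × 1,200,000 − 90,000 × 750,000 = 1,113,300,000,000, so EBIT = 1,113,300,000,000 ÷ 450,000 = 2,474,000.00.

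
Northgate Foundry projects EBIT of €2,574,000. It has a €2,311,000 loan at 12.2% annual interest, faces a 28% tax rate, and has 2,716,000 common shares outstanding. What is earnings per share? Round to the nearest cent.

€0.61

Interest = €281,942.00, so EBT = €2,574,000 − €281,942.00 = €2,292,058.00.
After tax at 28%: net income = €2,292,058.00 × 0.72 = €1,650,281.76.
EPS = €1,650,281.76 ÷ 2,716,000 = €0.61.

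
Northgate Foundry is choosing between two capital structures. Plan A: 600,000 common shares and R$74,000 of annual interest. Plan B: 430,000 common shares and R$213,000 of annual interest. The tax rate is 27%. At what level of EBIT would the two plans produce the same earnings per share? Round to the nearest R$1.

R$564,588

At indifference, (EBIT − 74,000)(1 − t)/600,000 = (EBIT − 213,000)(1 − t)/430,000.
Cancelling (1 − t) and cross-multiplying: 430,000·(EBIT − 74,000) = 600,000·(EBIT − 213,000).
EBIT × (600,000 − 430,000) = 213,000 × 600,000 − 74,000 × 430,000 = 95,980,000,000, so EBIT = 95,980,000,000 ÷ 170,000 = 564,588.24.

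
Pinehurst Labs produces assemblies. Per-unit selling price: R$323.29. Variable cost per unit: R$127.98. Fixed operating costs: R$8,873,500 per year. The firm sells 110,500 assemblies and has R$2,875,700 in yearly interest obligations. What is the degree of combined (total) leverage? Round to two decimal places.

At 110,500 units, contribution = 110,500 × R$195.31 = R$21,581,755.00.
Subtracting fixed costs: EBIT = R$21,581,755.00 − R$8,873,500 = R$12,708,255.00. Interest = R$2,875,700.00, so EBIT − I = R$9,832,555.00.
DCL = contribution ÷ (EBIT − I) = R$21,581,755.00 ÷ R$9,832,555.00 = 2.1949.

2.19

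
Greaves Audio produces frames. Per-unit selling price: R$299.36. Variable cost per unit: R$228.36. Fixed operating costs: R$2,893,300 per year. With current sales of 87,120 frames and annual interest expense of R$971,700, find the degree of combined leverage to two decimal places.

2.67

Total contribution margin = 87,120 × R$71.00 = R$6,185,520.00.
Subtracting fixed costs: EBIT = R$6,185,520.00 − R$2,893,300 = R$3,292,220.00. Interest = R$971,700.00, so EBIT − I = R$2,320,520.00.
DCL = contribution ÷ (EBIT − I) = R$6,185,520.00 ÷ R$2,320,520.00 = 2.6656.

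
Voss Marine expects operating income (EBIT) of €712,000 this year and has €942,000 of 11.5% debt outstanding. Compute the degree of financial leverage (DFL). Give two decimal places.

1.18

Annual interest charges come to €108,330.00.
Degree of financial leverage = EBIT / (EBIT − interest) = €712,000 / €603,670.00 = 1.1795.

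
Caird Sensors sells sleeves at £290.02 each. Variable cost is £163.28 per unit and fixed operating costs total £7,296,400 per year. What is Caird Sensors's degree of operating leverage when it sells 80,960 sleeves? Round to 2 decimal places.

3.46

At 80,960 units, contribution = 80,960 × £126.74 = £10,260,870.40.
Operating income = contribution − fixed costs = £10,260,870.40 − £7,296,400 = £2,964,470.40.
DOL = contribution ÷ EBIT = £10,260,870.40 ÷ £2,964,470.40 = 3.4613.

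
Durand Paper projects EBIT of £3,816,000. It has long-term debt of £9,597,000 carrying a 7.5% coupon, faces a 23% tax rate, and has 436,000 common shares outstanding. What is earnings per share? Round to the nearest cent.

£5.47

Pre-tax income = £3,816,000 − £719,775.00 = £3,096,225.00.
After tax at 23%: net income = £3,096,225.00 × 0.77 = £2,384,093.25.
Per share: £2,384,093.25 / 436,000 shares = £5.47.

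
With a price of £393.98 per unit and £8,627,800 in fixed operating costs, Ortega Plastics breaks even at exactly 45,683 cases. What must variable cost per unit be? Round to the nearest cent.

At break-even, FC = Q × (P − VC), so P − VC = £8,627,800 ÷ 45,683 = £188.8624.
Variable cost per unit = £393.98 − £188.8624 = £205.12.

£205.12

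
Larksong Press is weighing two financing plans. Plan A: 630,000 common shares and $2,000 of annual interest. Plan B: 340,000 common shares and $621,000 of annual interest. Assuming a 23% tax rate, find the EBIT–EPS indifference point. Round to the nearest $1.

$1,346,724

At indifference, (EBIT − 2,000)(1 − t)/630,000 = (EBIT − 621,000)(1 − t)/340,000.
Cancelling (1 − t) and cross-multiplying: 340,000·(EBIT − 2,000) = 630,000·(EBIT − 621,000).
Solving, EBIT = (621,000·630,000 − 2,000·340,000) / (630,000 − 340,000) = 390,550,000,000 / 290,000 = 1,346,724.14.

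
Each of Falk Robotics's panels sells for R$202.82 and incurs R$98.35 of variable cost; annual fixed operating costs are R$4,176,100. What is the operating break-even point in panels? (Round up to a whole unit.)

Each unit contributes R$202.82 − R$98.35 = R$104.47.
Units to break even: R$4,176,100 ÷ R$104.47 = 39,974.16, rounded up to 39,975.

39,975 panels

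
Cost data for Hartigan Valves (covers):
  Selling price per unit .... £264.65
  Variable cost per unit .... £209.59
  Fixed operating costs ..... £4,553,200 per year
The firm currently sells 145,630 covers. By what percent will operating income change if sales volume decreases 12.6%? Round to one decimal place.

-29.2%

Contribution at this volume is 145,630 × £55.06 = £8,018,387.80.
Subtracting fixed costs: EBIT = £8,018,387.80 − £4,553,200 = £3,465,187.80.
Degree of operating leverage = £8,018,387.80 / £3,465,187.80 = 2.3140.
%ΔEBIT = DOL × %ΔSales = 2.3140 × -12.6% = -29.2%.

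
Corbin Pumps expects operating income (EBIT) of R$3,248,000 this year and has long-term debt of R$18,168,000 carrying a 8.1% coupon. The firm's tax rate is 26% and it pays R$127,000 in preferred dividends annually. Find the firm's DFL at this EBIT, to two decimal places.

2.02

Interest = R$1,471,608.00.
Pre-tax preferred-dividend burden = R$127,000 ÷ (1 − 0.26) = R$171,621.62.
DFL = EBIT ÷ [EBIT − I − D_p/(1−t)] = R$3,248,000 ÷ [R$3,248,000 − R$1,471,608.00 − R$171,621.62] = R$3,248,000 ÷ R$1,604,770.38 = 2.0240.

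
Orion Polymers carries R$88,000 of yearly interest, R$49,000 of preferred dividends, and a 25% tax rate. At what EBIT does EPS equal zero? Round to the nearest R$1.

Preferred dividends are paid after tax, so their pre-tax equivalent is R$49,000 ÷ (1 − 0.25) = R$65,333.33.
EPS = 0 when EBIT covers interest plus the pre-tax preferred burden: R$88,000 + R$65,333.33 = R$153,333.33.

R$153,333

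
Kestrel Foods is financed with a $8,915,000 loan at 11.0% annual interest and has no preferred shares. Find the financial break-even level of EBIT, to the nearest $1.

$980,650

Annual interest = 11.0% × $8,915,000 = $980,650.00.
Without preferred stock the financial break-even is simply EBIT = interest = $980,650.00.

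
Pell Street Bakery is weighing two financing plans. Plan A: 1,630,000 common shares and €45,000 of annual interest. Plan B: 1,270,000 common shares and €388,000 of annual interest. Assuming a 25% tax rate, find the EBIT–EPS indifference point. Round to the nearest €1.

€1,598,028

Set EPS_A = EPS_B: (EBIT − €45,000)(1 − 0.25) ÷ 1,630,000 = (EBIT − €388,000)(1 − 0.25) ÷ 1,270,000.
The (1 − t) factor cancels: (EBIT − 45,000) × 1,270,000 = (EBIT − 388,000) × 1,630,000.
EBIT × (1,630,000 − 1,270,000) = 388,000 × 1,630,000 − 45,000 × 1,270,000 = 575,290,000,000, so EBIT = 575,290,000,000 ÷ 360,000 = 1,598,027.78.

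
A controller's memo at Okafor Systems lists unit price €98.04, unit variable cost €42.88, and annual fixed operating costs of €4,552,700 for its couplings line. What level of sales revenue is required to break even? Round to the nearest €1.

€8,091,855

CM per unit = €98.04 − €42.88 = €55.16; CM ratio = €55.16 / €98.04 = 0.5626.
Break-even sales = FC ÷ CM ratio = €4,552,700 × €98.04 / €55.16 = €8,091,855.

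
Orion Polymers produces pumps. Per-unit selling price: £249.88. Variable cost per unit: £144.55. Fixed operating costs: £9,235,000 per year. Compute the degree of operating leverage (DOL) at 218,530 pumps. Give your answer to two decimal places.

Total contribution margin = 218,530 × £105.33 = £23,017,764.90.
Subtracting fixed costs: EBIT = £23,017,764.90 − £9,235,000 = £13,782,764.90.
DOL = contribution ÷ EBIT = £23,017,764.90 ÷ £13,782,764.90 = 1.6700.

1.67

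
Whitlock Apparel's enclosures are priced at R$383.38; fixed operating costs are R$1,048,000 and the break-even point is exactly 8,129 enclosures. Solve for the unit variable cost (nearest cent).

At break-even, FC = Q × (P − VC), so P − VC = R$1,048,000 ÷ 8,129 = R$128.9211.
Variable cost per unit = R$383.38 − R$128.9211 = R$254.46.

R$254.46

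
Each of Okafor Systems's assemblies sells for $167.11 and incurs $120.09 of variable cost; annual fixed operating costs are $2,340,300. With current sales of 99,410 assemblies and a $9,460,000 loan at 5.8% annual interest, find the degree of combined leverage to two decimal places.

2.62

At 99,410 units, contribution = 99,410 × $47.02 = $4,674,258.20.
Operating income = contribution − fixed costs = $4,674,258.20 − $2,340,300 = $2,333,958.20. Interest = $548,680.00, so EBIT − I = $1,785,278.20.
DCL = contribution ÷ (EBIT − I) = $4,674,258.20 ÷ $1,785,278.20 = 2.6182.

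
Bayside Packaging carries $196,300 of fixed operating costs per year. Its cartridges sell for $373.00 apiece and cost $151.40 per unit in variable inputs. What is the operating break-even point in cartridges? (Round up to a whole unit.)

886 cartridges

Each unit contributes $373.00 − $151.40 = $221.60.
Units to break even: $196,300 ÷ $221.60 = 885.83, rounded up to 886.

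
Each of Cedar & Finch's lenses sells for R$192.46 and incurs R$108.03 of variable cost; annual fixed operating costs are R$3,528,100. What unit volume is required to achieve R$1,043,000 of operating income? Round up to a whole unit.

Unit CM = price − variable cost = R$192.46 − R$108.03 = R$84.43.
Need Q such that Q × R$84.43 − R$3,528,100 = R$1,043,000, i.e. Q = R$4,571,100 / R$84.43 = 54,140.71 → 54,141.

54,141 lenses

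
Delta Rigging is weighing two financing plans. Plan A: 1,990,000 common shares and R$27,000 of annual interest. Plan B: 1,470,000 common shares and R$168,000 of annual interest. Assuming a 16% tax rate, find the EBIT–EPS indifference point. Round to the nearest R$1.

At indifference, (EBIT − 27,000)(1 − t)/1,990,000 = (EBIT − 168,000)(1 − t)/1,470,000.
Cancelling (1 − t) and cross-multiplying: 1,470,000·(EBIT − 27,000) = 1,990,000·(EBIT − 168,000).
EBIT × (1,990,000 − 1,470,000) = 168,000 × 1,990,000 − 27,000 × 1,470,000 = 294,630,000,000, so EBIT = 294,630,000,000 ÷ 520,000 = 566,596.15.

R$566,596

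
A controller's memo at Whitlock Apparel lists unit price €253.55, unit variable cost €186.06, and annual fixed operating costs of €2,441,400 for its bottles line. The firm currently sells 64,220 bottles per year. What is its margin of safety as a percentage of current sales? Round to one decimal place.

Each unit contributes €253.55 − €186.06 = €67.49. Break-even units = €2,441,400 ÷ €67.49 = 36,174.25; break-even revenue = 36,174.25 × €253.55 = €9,171,980.59.
Actual sales revenue = 64,220 × €253.55 = €16,282,981.00.
Margin of safety = (€16,282,981.00 − €9,171,980.59) ÷ €16,282,981.00 = 43.7%.

43.7%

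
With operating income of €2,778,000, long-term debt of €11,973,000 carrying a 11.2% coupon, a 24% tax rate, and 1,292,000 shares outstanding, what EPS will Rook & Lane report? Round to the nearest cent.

Interest = €1,340,976.00, so EBT = €2,778,000 − €1,340,976.00 = €1,437,024.00.
After tax at 24%: net income = €1,437,024.00 × 0.76 = €1,092,138.24.
EPS = €1,092,138.24 ÷ 1,292,000 = €0.85.

€0.85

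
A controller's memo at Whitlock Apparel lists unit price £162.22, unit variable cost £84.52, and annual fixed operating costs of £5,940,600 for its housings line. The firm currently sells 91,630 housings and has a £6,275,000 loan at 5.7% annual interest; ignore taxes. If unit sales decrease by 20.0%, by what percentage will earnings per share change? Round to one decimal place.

-173.4%

Contribution at this volume is 91,630 × £77.70 = £7,119,651.00.
EBIT = £7,119,651.00 − £5,940,600 = £1,179,051.00.
Interest = £357,675.00, so EBIT − I = £821,376.00.
Degree of combined leverage = contribution ÷ (EBIT − I) = £7,119,651.00 ÷ £821,376.00 = 8.6680.
%ΔEPS = DCL × %ΔSales = 8.6680 × -20.0% = -173.4%.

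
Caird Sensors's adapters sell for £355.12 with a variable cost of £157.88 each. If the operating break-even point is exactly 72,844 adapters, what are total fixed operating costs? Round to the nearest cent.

£14,367,750.56

Unit CM = price − variable cost = £355.12 − £157.88 = £197.24.
Fixed costs = break-even units × CM = 72,844 × £197.24 = £14,367,750.56.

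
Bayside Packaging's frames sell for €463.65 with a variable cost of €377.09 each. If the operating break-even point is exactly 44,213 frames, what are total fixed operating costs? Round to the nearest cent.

Each unit contributes €463.65 − €377.09 = €86.56.
Fixed costs = break-even units × CM = 44,213 × €86.56 = €3,827,077.28.

€3,827,077.28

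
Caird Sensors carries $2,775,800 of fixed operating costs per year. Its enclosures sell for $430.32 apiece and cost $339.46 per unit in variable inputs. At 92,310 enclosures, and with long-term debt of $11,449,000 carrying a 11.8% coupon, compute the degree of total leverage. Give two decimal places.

Contribution at this volume is 92,310 × $90.86 = $8,387,286.60.
Subtracting fixed costs: EBIT = $8,387,286.60 − $2,775,800 = $5,611,486.60. Interest = $1,350,982.00, so EBIT − I = $4,260,504.60.
DCL = contribution ÷ (EBIT − I) = $8,387,286.60 ÷ $4,260,504.60 = 1.9686.

1.97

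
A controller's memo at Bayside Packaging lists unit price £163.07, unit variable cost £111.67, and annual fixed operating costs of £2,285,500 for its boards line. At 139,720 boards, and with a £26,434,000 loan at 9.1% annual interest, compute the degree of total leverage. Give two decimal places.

2.88

Contribution at this volume is 139,720 × £51.40 = £7,181,608.00.
EBIT = £7,181,608.00 − £2,285,500 = £4,896,108.00. Interest = £2,405,494.00, so EBIT − I = £2,490,614.00.
DCL = contribution ÷ (EBIT − I) = £7,181,608.00 ÷ £2,490,614.00 = 2.8835.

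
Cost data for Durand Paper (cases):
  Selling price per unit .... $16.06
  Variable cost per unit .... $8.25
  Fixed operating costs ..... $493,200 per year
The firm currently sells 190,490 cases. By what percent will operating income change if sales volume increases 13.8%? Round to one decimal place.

+20.6%

At 190,490 units, contribution = 190,490 × $7.81 = $1,487,726.90.
Subtracting fixed costs: EBIT = $1,487,726.90 − $493,200 = $994,526.90.
So DOL = total CM / EBIT = $1,487,726.90 / $994,526.90 = 1.4959.
Operating income changes by 1.4959 × +13.8% = +20.6%.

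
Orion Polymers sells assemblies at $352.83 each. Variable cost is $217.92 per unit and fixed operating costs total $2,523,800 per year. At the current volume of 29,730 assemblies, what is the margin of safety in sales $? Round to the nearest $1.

Each unit contributes $352.83 − $217.92 = $134.91. Break-even units = $2,523,800 ÷ $134.91 = 18,707.29; break-even revenue = 18,707.29 × $352.83 = $6,600,491.84.
Current sales = 29,730 × $352.83 = $10,489,635.90.
Margin of safety = $10,489,635.90 − $6,600,491.84 = $3,889,144.

$3,889,144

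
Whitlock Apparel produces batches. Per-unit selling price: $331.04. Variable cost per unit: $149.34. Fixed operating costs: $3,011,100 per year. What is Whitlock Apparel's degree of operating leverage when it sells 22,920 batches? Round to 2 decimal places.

Total contribution margin = 22,920 × $181.70 = $4,164,564.00.
EBIT = $4,164,564.00 − $3,011,100 = $1,153,464.00.
Degree of operating leverage = $4,164,564.00 / $1,153,464.00 = 3.6105.

3.61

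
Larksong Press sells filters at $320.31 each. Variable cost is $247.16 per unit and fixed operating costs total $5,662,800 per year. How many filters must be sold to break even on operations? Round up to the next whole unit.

77,414 filters

Unit CM = price − variable cost = $320.31 − $247.16 = $73.15.
Break-even Q = $5,662,800 / $73.15 = 77,413.53 → 77,414 filters.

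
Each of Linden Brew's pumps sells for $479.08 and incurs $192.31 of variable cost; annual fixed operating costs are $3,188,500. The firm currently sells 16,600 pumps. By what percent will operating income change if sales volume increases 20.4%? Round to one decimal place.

+61.8%

At 16,600 units, contribution = 16,600 × $286.77 = $4,760,382.00.
EBIT = $4,760,382.00 − $3,188,500 = $1,571,882.00.
DOL = contribution ÷ EBIT = $4,760,382.00 ÷ $1,571,882.00 = 3.0285.
%ΔEBIT = DOL × %ΔSales = 3.0285 × +20.4% = +61.8%.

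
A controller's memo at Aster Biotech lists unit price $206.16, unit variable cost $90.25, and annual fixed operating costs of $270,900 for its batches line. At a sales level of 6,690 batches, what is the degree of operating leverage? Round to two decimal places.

Total contribution margin = 6,690 × $115.91 = $775,437.90.
Subtracting fixed costs: EBIT = $775,437.90 − $270,900 = $504,537.90.
DOL = contribution ÷ EBIT = $775,437.90 ÷ $504,537.90 = 1.5369.

1.54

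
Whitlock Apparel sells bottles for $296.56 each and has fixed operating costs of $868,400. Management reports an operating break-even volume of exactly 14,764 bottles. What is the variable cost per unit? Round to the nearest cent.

$237.74

Contribution per unit must be FC / Q = $868,400 / 14,764 = $58.8187.
Variable cost per unit = $296.56 − $58.8187 = $237.74.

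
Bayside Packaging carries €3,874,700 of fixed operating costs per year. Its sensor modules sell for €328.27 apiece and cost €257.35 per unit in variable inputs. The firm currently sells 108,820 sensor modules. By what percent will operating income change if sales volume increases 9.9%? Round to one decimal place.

+19.9%

At 108,820 units, contribution = 108,820 × €70.92 = €7,717,514.40.
EBIT = €7,717,514.40 − €3,874,700 = €3,842,814.40.
Degree of operating leverage = €7,717,514.40 / €3,842,814.40 = 2.0083.
So EBIT moves 2.0083 × (+9.9%) = +19.9%.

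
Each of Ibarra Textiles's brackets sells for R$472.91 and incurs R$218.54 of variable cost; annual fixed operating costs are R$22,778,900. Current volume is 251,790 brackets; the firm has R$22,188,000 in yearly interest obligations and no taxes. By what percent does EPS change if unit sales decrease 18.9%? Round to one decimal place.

-63.4%

Total contribution margin = 251,790 × R$254.37 = R$64,047,822.30.
Subtracting fixed costs: EBIT = R$64,047,822.30 − R$22,778,900 = R$41,268,922.30.
Interest = R$22,188,000.00, so EBIT − I = R$19,080,922.30.
DCL = total CM / (EBIT − I) = R$64,047,822.30 / R$19,080,922.30 = 3.3566.
%ΔEPS = DCL × %ΔSales = 3.3566 × -18.9% = -63.4%.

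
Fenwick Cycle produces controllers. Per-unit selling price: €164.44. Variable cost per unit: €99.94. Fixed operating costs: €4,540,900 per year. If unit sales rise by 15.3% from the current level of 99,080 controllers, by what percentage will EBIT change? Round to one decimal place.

At 99,080 units, contribution = 99,080 × €64.50 = €6,390,660.00.
EBIT = €6,390,660.00 − €4,540,900 = €1,849,760.00.
Degree of operating leverage = €6,390,660.00 / €1,849,760.00 = 3.4549.
%ΔEBIT = DOL × %ΔSales = 3.4549 × +15.3% = +52.9%.

+52.9%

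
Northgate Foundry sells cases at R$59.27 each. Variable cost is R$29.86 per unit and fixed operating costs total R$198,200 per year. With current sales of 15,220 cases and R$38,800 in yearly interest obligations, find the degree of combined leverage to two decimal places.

2.13

Contribution at this volume is 15,220 × R$29.41 = R$447,620.20.
Subtracting fixed costs: EBIT = R$447,620.20 − R$198,200 = R$249,420.20. Interest = R$38,800.00, so EBIT − I = R$210,620.20.
DCL = contribution ÷ (EBIT − I) = R$447,620.20 ÷ R$210,620.20 = 2.1252.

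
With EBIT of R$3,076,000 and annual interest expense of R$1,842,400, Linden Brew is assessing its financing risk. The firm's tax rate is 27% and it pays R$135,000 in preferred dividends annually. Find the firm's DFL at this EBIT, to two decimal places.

Annual interest charges come to R$1,842,400.00.
Preferred dividends grossed up pre-tax: R$135,000 / (1 − 0.27) = R$184,931.51.
DFL = EBIT ÷ [EBIT − I − D_p/(1−t)] = R$3,076,000 ÷ [R$3,076,000 − R$1,842,400.00 − R$184,931.51] = R$3,076,000 ÷ R$1,048,668.49 = 2.9332.

2.93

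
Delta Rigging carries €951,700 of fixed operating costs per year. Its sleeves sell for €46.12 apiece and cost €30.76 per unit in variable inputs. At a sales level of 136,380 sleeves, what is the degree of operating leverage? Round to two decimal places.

1.83

Total contribution margin = 136,380 × €15.36 = €2,094,796.80.
EBIT = €2,094,796.80 − €951,700 = €1,143,096.80.
Degree of operating leverage = €2,094,796.80 / €1,143,096.80 = 1.8326.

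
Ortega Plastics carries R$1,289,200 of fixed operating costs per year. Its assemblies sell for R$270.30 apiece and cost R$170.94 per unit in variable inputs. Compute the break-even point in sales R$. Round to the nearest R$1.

CM per unit = R$270.30 − R$170.94 = R$99.36; CM ratio = R$99.36 / R$270.30 = 0.3676.
Break-even sales = FC ÷ CM ratio = R$1,289,200 × R$270.30 / R$99.36 = R$3,507,153.

R$3,507,153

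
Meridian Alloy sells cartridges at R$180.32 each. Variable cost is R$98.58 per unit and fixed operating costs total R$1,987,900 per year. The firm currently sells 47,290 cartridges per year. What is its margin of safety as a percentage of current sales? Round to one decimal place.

48.6%

Contribution margin per unit = R$180.32 − R$98.58 = R$81.74. Break-even units = R$1,987,900 ÷ R$81.74 = 24,319.79; break-even revenue = 24,319.79 × R$180.32 = R$4,385,345.34.
Current sales = 47,290 × R$180.32 = R$8,527,332.80.
Margin of safety = (R$8,527,332.80 − R$4,385,345.34) ÷ R$8,527,332.80 = 48.6%.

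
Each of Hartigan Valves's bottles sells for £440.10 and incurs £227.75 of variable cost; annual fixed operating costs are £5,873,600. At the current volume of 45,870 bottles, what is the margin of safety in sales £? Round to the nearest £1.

£8,014,223

Each unit contributes £440.10 − £227.75 = £212.35. Break-even units = £5,873,600 ÷ £212.35 = 27,660.00; break-even revenue = 27,660.00 × £440.10 = £12,173,163.93.
Current sales = 45,870 × £440.10 = £20,187,387.00.
Margin of safety = £20,187,387.00 − £12,173,163.93 = £8,014,223.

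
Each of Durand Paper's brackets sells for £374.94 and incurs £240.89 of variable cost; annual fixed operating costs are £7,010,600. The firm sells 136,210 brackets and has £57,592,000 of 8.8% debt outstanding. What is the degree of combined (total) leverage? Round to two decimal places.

Contribution at this volume is 136,210 × £134.05 = £18,258,950.50.
EBIT = £18,258,950.50 − £7,010,600 = £11,248,350.50. Interest = £5,068,096.00.
DOL = £18,258,950.50 ÷ £11,248,350.50 = 1.6233; DFL = £11,248,350.50 ÷ £6,180,254.50 = 1.8200.
DCL = DOL × DFL = 1.6233 × 1.8200 = 2.9544.

2.95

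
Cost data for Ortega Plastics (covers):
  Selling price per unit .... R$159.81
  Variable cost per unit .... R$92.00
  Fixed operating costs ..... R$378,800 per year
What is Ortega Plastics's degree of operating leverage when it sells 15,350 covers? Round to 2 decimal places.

Contribution at this volume is 15,350 × R$67.81 = R$1,040,883.50.
EBIT = R$1,040,883.50 − R$378,800 = R$662,083.50.
So DOL = total CM / EBIT = R$1,040,883.50 / R$662,083.50 = 1.5721.

1.57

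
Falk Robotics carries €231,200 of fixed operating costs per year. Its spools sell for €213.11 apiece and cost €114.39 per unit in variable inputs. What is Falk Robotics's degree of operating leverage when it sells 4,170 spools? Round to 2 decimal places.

2.28

At 4,170 units, contribution = 4,170 × €98.72 = €411,662.40.
EBIT = €411,662.40 − €231,200 = €180,462.40.
DOL = contribution ÷ EBIT = €411,662.40 ÷ €180,462.40 = 2.2812.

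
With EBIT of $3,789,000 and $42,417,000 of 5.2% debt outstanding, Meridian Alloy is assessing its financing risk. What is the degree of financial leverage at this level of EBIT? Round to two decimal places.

Interest = $2,205,684.00.
DFL = EBIT ÷ (EBIT − I) = $3,789,000 ÷ ($3,789,000 − $2,205,684.00) = $3,789,000 ÷ $1,583,316.00 = 2.3931.

2.39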